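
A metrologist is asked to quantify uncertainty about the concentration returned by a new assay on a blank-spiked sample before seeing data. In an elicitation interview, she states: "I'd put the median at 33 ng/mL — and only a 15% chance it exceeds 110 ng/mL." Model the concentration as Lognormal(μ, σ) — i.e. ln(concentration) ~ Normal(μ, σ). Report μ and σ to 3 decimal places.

If T ~ Lognormal(μ,σ) then ln T ~ Normal(μ,σ), so the p-quantile of ln T is μ + z_p·σ.
ln(33) = 3.497 and ln(110) = 4.7; z_{0.5} = 0, z_{0.85} = 1.036.
σ = (4.7 − 3.497)/(1.036 − (0)) = 1.162.
μ = 3.497 − (0)·1.162 = 3.497.

μ ≈ 3.497, σ ≈ 1.162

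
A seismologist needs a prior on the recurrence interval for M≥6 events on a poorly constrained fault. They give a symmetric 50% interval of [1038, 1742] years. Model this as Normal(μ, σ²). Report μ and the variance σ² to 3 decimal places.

A symmetric 50% interval runs μ ± z·σ with z = 0.6745.
Half-width = 352, so σ = 352/0.6745 = 521.8760 and σ² = 272354.539.
μ is the interval midpoint, 1390.000.

μ = 1390.000, σ² = 272354.539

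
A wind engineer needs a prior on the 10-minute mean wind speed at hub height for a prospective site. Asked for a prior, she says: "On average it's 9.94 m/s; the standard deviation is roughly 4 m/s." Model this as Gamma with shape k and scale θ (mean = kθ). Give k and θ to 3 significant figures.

k ≈ 6.18, θ ≈ 1.61

For Gamma(k, scale θ): mean = kθ, variance = kθ², so CV = 1/√k.
CV = SD/mean = 4/9.94 = 0.4024, hence k = 1/CV² = 6.18.
Then θ = mean/k = 9.94/6.18 = 1.61.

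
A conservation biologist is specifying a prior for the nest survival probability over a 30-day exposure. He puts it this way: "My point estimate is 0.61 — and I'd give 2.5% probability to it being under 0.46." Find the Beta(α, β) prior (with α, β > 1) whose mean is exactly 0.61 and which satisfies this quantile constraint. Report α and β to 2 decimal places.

α ≈ 25.59, β ≈ 16.36

With mean 0.61 fixed, write α = 0.61s, β = 0.39s where s = α+β.
Need P(θ < 0.46) = 0.025 under Beta(0.61s, 0.39s). Normal approximation: (q−m)/√(m(1−m)/s) ≈ z_{0.025} = -1.96, so s ≈ 0.61·0.39·(-1.96)²/(0.46−0.61)² = 40.6.
At s = 40.6: P(θ<0.46) ≈ 0.027. Adjusting to match 0.025 gives s ≈ 41.96.
So α = 0.61·41.96 ≈ 25.59, β = 0.39·41.96 ≈ 16.36.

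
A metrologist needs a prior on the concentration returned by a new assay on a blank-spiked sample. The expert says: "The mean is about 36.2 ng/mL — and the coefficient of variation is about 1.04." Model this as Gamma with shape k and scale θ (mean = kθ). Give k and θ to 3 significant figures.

k ≈ 0.925, θ ≈ 39.2

For Gamma(k, scale θ): mean = kθ, variance = kθ², so CV = 1/√k.
CV = 1.04, hence k = 1/CV² = 0.925.
Then θ = mean/k = 36.2/0.925 = 39.2.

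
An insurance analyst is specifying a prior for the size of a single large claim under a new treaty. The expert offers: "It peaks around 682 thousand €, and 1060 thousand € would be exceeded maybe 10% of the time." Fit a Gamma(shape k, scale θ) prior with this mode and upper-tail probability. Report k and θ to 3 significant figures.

Gamma(k,θ) with k>1 has mode (k−1)θ, so θ = 682/(k−1).
Need P(X < 1060) = 0.9 with θ tied to k this way. Start at k = 2, θ = 682: P(X<1060) ≈ 0.460.
Too low — raise k to concentrate. Iterating converges to k ≈ 10.6.
Then θ = 682/(10.6−1) ≈ 70.9.

k ≈ 10.6, θ ≈ 70.9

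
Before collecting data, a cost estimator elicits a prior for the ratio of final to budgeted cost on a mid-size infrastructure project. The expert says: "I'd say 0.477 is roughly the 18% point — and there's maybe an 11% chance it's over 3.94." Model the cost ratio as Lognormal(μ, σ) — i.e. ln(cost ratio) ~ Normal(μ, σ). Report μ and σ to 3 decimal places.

If T ~ Lognormal(μ,σ) then ln T ~ Normal(μ,σ), so the p-quantile of ln T is μ + z_p·σ.
ln(0.477) = -0.7402 and ln(3.94) = 1.371; z_{0.18} = -0.9154, z_{0.89} = 1.227.
σ = (1.371 − -0.7402)/(1.227 − (-0.9154)) = 0.986.
μ = -0.7402 − (-0.9154)·0.986 = 0.162.

μ ≈ 0.162, σ ≈ 0.986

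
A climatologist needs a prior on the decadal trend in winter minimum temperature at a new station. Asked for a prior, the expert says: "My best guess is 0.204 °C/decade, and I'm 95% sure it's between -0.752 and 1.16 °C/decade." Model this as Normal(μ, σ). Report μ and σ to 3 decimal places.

A symmetric 95% interval runs μ ± z·σ with z = 1.96.
Half-width = 0.956, so σ = 0.956/1.96 = 0.488.
μ is the stated best guess, 0.204.

μ = 0.204, σ = 0.488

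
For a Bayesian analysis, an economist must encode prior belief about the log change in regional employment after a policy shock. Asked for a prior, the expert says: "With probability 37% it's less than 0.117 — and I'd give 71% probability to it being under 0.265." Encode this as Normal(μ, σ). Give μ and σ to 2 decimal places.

μ = 0.17, σ = 0.17

For Normal(μ,σ), the p-quantile is μ + z_p·σ. Here z_{0.37} = -0.3319, z_{0.71} = 0.5534.
So 0.117 = μ − 0.3319σ and 0.265 = μ + 0.5534σ.
Subtracting: σ = (0.265 − 0.117)/(0.5534 − (-0.3319)) = 0.17.
Then μ = 0.117 − (-0.3319)·0.17 = 0.17.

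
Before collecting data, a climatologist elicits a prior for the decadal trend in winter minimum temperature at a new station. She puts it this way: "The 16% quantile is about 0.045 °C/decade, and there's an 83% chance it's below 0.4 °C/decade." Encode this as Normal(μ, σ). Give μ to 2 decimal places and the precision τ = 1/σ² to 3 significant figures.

The p-quantile of Normal(μ,σ) is μ + z_p·σ, with z_{0.16} = -0.9945 and z_{0.83} = 0.9542.
Eliminate σ: μ = (z₂·x₁ − z₁·x₂)/(z₂ − z₁) = (0.9542·0.045 − (-0.9945)·0.4)/1.949 = 0.23.
Then σ = (x₂ − x₁)/(z₂ − z₁) = (0.4 − 0.045)/1.949 = 0.18.
Precision τ = 1/σ² = 1/0.1822² = 30.1.

μ = 0.23, τ = 30.1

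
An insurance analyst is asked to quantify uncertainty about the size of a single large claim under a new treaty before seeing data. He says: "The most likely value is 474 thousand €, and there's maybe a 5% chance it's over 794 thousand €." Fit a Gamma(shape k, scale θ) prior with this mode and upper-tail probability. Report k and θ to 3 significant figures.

k ≈ 11.5, θ ≈ 45.2

Gamma(k,θ) with k>1 has mode (k−1)θ, so θ = 474/(k−1).
Need P(X < 794) = 0.95 with θ tied to k this way. Start at k = 2, θ = 474: P(X<794) ≈ 0.499.
Too low — raise k to concentrate. Iterating converges to k ≈ 11.5.
Then θ = 474/(11.5−1) ≈ 45.2.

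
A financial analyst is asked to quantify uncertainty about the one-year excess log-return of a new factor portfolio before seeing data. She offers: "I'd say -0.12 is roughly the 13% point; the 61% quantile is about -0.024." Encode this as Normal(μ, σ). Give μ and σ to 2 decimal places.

The p-quantile of Normal(μ,σ) is μ + z_p·σ, with z_{0.13} = -1.126 and z_{0.61} = 0.2793.
Eliminate σ: μ = (z₂·x₁ − z₁·x₂)/(z₂ − z₁) = (0.2793·-0.12 − (-1.126)·-0.024)/1.406 = -0.04.
Then σ = (x₂ − x₁)/(z₂ − z₁) = (-0.024 − -0.12)/1.406 = 0.07.

μ = -0.04, σ = 0.07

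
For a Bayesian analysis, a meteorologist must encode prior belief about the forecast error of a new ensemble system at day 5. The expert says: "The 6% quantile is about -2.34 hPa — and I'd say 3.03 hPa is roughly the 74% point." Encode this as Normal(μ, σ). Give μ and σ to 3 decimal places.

μ = 1.458, σ = 2.443

The p-quantile of Normal(μ,σ) is μ + z_p·σ, with z_{0.06} = -1.555 and z_{0.74} = 0.6433.
Eliminate σ: μ = (z₂·x₁ − z₁·x₂)/(z₂ − z₁) = (0.6433·-2.34 − (-1.555)·3.03)/2.198 = 1.458.
Then σ = (x₂ − x₁)/(z₂ − z₁) = (3.03 − -2.34)/2.198 = 2.443.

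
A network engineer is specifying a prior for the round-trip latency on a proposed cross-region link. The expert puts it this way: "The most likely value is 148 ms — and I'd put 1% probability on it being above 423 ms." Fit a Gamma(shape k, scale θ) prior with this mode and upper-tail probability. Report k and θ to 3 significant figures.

k ≈ 5.13, θ ≈ 35.8

Gamma(k,θ) with k>1 has mode (k−1)θ, so θ = 148/(k−1).
Need P(X < 423) = 0.99 with θ tied to k this way. Start at k = 2, θ = 148: P(X<423) ≈ 0.779.
Too low — raise k to concentrate. Iterating converges to k ≈ 5.13.
Then θ = 148/(5.13−1) ≈ 35.8.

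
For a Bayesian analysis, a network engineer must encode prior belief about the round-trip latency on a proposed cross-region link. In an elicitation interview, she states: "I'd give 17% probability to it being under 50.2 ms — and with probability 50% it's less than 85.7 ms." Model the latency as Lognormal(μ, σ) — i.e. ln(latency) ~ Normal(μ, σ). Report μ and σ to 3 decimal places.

If T ~ Lognormal(μ,σ) then ln T ~ Normal(μ,σ), so the p-quantile of ln T is μ + z_p·σ.
ln(50.2) = 3.916 and ln(85.7) = 4.451; z_{0.17} = -0.9542, z_{0.5} = 0.
σ = (4.451 − 3.916)/(0 − (-0.9542)) = 0.561.
μ = 3.916 − (-0.9542)·0.561 = 4.451.

μ ≈ 4.451, σ ≈ 0.561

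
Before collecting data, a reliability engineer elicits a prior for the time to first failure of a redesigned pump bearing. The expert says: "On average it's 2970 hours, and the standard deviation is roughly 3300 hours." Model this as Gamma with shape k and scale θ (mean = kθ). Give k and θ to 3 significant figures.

k ≈ 0.81, θ ≈ 3670

For Gamma(k, scale θ): mean = kθ, variance = kθ², so CV = 1/√k.
CV = SD/mean = 3300/2970 = 1.111, hence k = 1/CV² = 0.81.
Then θ = mean/k = 2970/0.81 = 3670.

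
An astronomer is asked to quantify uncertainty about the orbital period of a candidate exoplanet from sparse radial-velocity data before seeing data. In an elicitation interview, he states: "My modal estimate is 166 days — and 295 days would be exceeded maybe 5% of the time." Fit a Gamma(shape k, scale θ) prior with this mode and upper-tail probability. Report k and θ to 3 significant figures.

Gamma(k,θ) with k>1 has mode (k−1)θ, so θ = 166/(k−1).
Need P(X < 295) = 0.95 with θ tied to k this way. Start at k = 2, θ = 166: P(X<295) ≈ 0.530.
Too low — raise k to concentrate. Iterating converges to k ≈ 9.43.
Then θ = 166/(9.43−1) ≈ 19.7.

k ≈ 9.43, θ ≈ 19.7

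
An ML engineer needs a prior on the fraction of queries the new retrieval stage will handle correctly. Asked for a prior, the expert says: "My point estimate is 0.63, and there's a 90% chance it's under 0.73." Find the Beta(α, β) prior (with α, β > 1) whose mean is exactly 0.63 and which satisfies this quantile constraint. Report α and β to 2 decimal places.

With mean 0.63 fixed, write α = 0.63s, β = 0.37s where s = α+β.
Need P(θ < 0.73) = 0.9 under Beta(0.63s, 0.37s). Normal approximation: (q−m)/√(m(1−m)/s) ≈ z_{0.9} = 1.28, so s ≈ 0.63·0.37·(1.28)²/(0.73−0.63)² = 38.3.
At s = 38.3: P(θ<0.73) ≈ 0.905. Adjusting to match 0.9 gives s ≈ 36.68.
So α = 0.63·36.68 ≈ 23.11, β = 0.37·36.68 ≈ 13.57.

α ≈ 23.11, β ≈ 13.57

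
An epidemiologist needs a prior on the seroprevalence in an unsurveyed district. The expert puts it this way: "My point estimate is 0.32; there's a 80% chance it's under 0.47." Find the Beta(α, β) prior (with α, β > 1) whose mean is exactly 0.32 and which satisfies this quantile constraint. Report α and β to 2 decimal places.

α ≈ 2.04, β ≈ 4.33

With mean 0.32 fixed, write α = 0.32s, β = 0.68s where s = α+β.
Need P(θ < 0.47) = 0.8 under Beta(0.32s, 0.68s). Normal approximation: (q−m)/√(m(1−m)/s) ≈ z_{0.8} = 0.842, so s ≈ 0.32·0.68·(0.842)²/(0.47−0.32)² = 6.9.
At s = 6.9: P(θ<0.47) ≈ 0.807. Adjusting to match 0.8 gives s ≈ 6.37.
So α = 0.32·6.37 ≈ 2.04, β = 0.68·6.37 ≈ 4.33.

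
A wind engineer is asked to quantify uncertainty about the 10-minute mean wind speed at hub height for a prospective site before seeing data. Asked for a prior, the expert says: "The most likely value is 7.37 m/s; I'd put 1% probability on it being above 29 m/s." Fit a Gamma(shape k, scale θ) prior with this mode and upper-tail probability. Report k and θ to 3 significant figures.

Gamma(k,θ) with k>1 has mode (k−1)θ, so θ = 7.37/(k−1).
Need P(X < 29) = 0.99 with θ tied to k this way. Start at k = 2, θ = 7.37: P(X<29) ≈ 0.904.
Too low — raise k to concentrate. Iterating converges to k ≈ 3.24.
Then θ = 7.37/(3.24−1) ≈ 3.29.

k ≈ 3.24, θ ≈ 3.29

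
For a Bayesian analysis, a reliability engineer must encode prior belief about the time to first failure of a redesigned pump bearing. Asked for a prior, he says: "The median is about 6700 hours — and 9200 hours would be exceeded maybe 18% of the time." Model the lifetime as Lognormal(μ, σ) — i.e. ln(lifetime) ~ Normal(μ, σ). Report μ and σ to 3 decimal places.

If T ~ Lognormal(μ,σ) then ln T ~ Normal(μ,σ), so the p-quantile of ln T is μ + z_p·σ.
ln(6700) = 8.81 and ln(9200) = 9.127; z_{0.5} = 0, z_{0.82} = 0.9154.
σ = (9.127 − 8.81)/(0.9154 − (0)) = 0.346.
μ = 8.81 − (0)·0.346 = 8.810.

μ ≈ 8.810, σ ≈ 0.346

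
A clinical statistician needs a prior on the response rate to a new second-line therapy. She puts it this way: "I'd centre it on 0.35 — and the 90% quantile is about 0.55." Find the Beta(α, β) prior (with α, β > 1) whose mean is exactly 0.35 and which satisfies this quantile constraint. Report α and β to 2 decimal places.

With mean 0.35 fixed, write α = 0.35s, β = 0.65s where s = α+β.
Need P(θ < 0.55) = 0.9 under Beta(0.35s, 0.65s). Normal approximation: (q−m)/√(m(1−m)/s) ≈ z_{0.9} = 1.28, so s ≈ 0.35·0.65·(1.28)²/(0.55−0.35)² = 9.3.
At s = 9.3: P(θ<0.55) ≈ 0.897. Adjusting to match 0.9 gives s ≈ 9.61.
So α = 0.35·9.61 ≈ 3.36, β = 0.65·9.61 ≈ 6.25.

α ≈ 3.36, β ≈ 6.25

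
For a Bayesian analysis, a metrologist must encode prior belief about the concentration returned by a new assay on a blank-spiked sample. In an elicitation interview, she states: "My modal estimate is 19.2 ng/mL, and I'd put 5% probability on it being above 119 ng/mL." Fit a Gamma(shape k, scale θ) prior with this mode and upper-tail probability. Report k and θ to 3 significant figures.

Gamma(k,θ) with k>1 has mode (k−1)θ, so θ = 19.2/(k−1).
Need P(X < 119) = 0.95 with θ tied to k this way. Start at k = 2, θ = 19.2: P(X<119) ≈ 0.985.
Too high — lower k to spread out. Iterating converges to k ≈ 1.68.
Then θ = 19.2/(1.68−1) ≈ 28.2.

k ≈ 1.68, θ ≈ 28.2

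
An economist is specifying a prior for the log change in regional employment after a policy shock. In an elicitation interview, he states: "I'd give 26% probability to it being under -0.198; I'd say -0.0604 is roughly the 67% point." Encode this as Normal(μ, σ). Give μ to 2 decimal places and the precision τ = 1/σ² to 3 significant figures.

For Normal(μ,σ), the p-quantile is μ + z_p·σ. Here z_{0.26} = -0.6433, z_{0.67} = 0.4399.
So -0.198 = μ − 0.6433σ and -0.0604 = μ + 0.4399σ.
Subtracting: σ = (-0.0604 − -0.198)/(0.4399 − (-0.6433)) = 0.13.
Then μ = -0.198 − (-0.6433)·0.13 = -0.12.
Precision τ = 1/σ² = 1/0.127² = 62.

μ = -0.12, τ = 62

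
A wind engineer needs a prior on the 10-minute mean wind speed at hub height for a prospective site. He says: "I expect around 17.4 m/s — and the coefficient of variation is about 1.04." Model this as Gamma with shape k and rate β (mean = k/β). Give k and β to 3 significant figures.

For Gamma(k, rate β): mean = k/β, variance = k/β², so CV = 1/√k.
CV = 1.04, hence k = 1/CV² = 0.925.
Then β = k/mean = 0.925/17.4 = 0.0531.

k ≈ 0.925, β ≈ 0.0531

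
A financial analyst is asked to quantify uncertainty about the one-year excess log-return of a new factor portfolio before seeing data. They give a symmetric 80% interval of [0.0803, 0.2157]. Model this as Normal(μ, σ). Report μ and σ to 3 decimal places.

μ = 0.148, σ = 0.053

A symmetric 80% interval runs μ ± z·σ with z = 1.282.
Half-width = 0.0677, so σ = 0.0677/1.282 = 0.053.
μ is the interval midpoint, 0.148.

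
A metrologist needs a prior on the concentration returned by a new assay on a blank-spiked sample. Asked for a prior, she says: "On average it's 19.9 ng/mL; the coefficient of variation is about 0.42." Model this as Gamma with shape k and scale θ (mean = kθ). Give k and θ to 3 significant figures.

For Gamma(k, scale θ): mean = kθ, variance = kθ², so CV = 1/√k.
CV = 0.42, hence k = 1/CV² = 5.67.
Then θ = mean/k = 19.9/5.67 = 3.51.

k ≈ 5.67, θ ≈ 3.51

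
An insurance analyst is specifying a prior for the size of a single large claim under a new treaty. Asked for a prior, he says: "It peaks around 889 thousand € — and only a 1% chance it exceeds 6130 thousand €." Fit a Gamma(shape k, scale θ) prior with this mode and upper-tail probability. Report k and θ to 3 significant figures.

k ≈ 1.95, θ ≈ 937

Gamma(k,θ) with k>1 has mode (k−1)θ, so θ = 889/(k−1).
Need P(X < 6130) = 0.99 with θ tied to k this way. Start at k = 2, θ = 889: P(X<6130) ≈ 0.992.
Too high — lower k to spread out. Iterating converges to k ≈ 1.95.
Then θ = 889/(1.95−1) ≈ 937.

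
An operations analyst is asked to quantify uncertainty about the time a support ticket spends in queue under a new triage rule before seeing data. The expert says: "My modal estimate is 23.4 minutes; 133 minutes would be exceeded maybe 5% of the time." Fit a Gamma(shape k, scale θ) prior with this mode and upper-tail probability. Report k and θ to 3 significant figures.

k ≈ 1.77, θ ≈ 30.5

Gamma(k,θ) with k>1 has mode (k−1)θ, so θ = 23.4/(k−1).
Need P(X < 133) = 0.95 with θ tied to k this way. Start at k = 2, θ = 23.4: P(X<133) ≈ 0.977.
Too high — lower k to spread out. Iterating converges to k ≈ 1.77.
Then θ = 23.4/(1.77−1) ≈ 30.5.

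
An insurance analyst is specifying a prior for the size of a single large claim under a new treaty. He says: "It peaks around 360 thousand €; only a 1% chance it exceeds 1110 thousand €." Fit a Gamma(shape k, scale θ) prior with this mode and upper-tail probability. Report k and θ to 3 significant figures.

k ≈ 4.53, θ ≈ 102

Gamma(k,θ) with k>1 has mode (k−1)θ, so θ = 360/(k−1).
Need P(X < 1110) = 0.99 with θ tied to k this way. Start at k = 2, θ = 360: P(X<1110) ≈ 0.813.
Too low — raise k to concentrate. Iterating converges to k ≈ 4.53.
Then θ = 360/(4.53−1) ≈ 102.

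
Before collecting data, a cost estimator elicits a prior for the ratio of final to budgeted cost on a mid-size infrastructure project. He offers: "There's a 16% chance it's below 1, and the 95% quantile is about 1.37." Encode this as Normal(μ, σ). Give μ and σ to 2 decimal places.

μ = 1.14, σ = 0.14

For Normal(μ,σ), the p-quantile is μ + z_p·σ. Here z_{0.16} = -0.9945, z_{0.95} = 1.645.
So 1 = μ − 0.9945σ and 1.37 = μ + 1.645σ.
Subtracting: σ = (1.37 − 1)/(1.645 − (-0.9945)) = 0.14.
Then μ = 1 − (-0.9945)·0.14 = 1.14.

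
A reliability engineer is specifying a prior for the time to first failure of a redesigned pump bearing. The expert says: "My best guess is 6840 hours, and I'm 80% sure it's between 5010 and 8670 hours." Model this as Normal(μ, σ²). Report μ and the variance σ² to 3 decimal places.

μ = 6840.000, σ² = 2039060.015

A symmetric 80% interval runs μ ± z·σ with z = 1.282.
Half-width = 1830, so σ = 1830/1.282 = 1427.9566 and σ² = 2039060.015.
μ is the stated best guess, 6840.000.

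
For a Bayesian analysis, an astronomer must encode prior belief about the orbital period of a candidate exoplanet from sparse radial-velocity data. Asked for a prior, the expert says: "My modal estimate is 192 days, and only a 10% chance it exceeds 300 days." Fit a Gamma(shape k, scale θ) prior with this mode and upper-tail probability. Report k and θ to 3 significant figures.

Gamma(k,θ) with k>1 has mode (k−1)θ, so θ = 192/(k−1).
Need P(X < 300) = 0.9 with θ tied to k this way. Start at k = 2, θ = 192: P(X<300) ≈ 0.463.
Too low — raise k to concentrate. Iterating converges to k ≈ 10.4.
Then θ = 192/(10.4−1) ≈ 20.4.

k ≈ 10.4, θ ≈ 20.4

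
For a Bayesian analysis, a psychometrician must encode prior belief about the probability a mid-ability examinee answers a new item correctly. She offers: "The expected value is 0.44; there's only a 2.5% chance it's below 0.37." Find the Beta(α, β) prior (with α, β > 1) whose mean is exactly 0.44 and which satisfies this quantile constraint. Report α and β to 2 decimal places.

α ≈ 82.92, β ≈ 105.53

With mean 0.44 fixed, write α = 0.44s, β = 0.56s where s = α+β.
Need P(θ < 0.37) = 0.025 under Beta(0.44s, 0.56s). Normal approximation: (q−m)/√(m(1−m)/s) ≈ z_{0.025} = -1.96, so s ≈ 0.44·0.56·(-1.96)²/(0.37−0.44)² = 193.2.
At s = 193.2: P(θ<0.37) ≈ 0.024. Adjusting to match 0.025 gives s ≈ 188.44.
So α = 0.44·188.44 ≈ 82.92, β = 0.56·188.44 ≈ 105.53.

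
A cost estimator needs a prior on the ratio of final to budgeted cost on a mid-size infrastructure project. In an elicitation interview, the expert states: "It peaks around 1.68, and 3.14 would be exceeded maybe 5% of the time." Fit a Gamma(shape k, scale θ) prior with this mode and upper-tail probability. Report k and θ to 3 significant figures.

Gamma(k,θ) with k>1 has mode (k−1)θ, so θ = 1.68/(k−1).
Need P(X < 3.14) = 0.95 with θ tied to k this way. Start at k = 2, θ = 1.68: P(X<3.14) ≈ 0.557.
Too low — raise k to concentrate. Iterating converges to k ≈ 8.11.
Then θ = 1.68/(8.11−1) ≈ 0.236.

k ≈ 8.11, θ ≈ 0.236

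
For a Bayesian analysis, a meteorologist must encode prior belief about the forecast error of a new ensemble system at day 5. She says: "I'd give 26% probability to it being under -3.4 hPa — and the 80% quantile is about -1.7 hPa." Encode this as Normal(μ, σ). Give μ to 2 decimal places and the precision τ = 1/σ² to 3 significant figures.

μ = -2.66, τ = 0.763

For Normal(μ,σ), the p-quantile is μ + z_p·σ. Here z_{0.26} = -0.6433, z_{0.8} = 0.8416.
So -3.4 = μ − 0.6433σ and -1.7 = μ + 0.8416σ.
Subtracting: σ = (-1.7 − -3.4)/(0.8416 − (-0.6433)) = 1.14.
Then μ = -3.4 − (-0.6433)·1.14 = -2.66.
Precision τ = 1/σ² = 1/1.145² = 0.763.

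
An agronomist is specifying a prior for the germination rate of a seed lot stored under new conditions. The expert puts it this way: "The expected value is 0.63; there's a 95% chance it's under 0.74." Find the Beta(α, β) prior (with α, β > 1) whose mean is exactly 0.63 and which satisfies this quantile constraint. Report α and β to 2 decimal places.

α ≈ 30.47, β ≈ 17.90

With mean 0.63 fixed, write α = 0.63s, β = 0.37s where s = α+β.
Need P(θ < 0.74) = 0.95 under Beta(0.63s, 0.37s). Normal approximation: (q−m)/√(m(1−m)/s) ≈ z_{0.95} = 1.64, so s ≈ 0.63·0.37·(1.64)²/(0.74−0.63)² = 52.1.
At s = 52.1: P(θ<0.74) ≈ 0.956. Adjusting to match 0.95 gives s ≈ 48.37.
So α = 0.63·48.37 ≈ 30.47, β = 0.37·48.37 ≈ 17.90.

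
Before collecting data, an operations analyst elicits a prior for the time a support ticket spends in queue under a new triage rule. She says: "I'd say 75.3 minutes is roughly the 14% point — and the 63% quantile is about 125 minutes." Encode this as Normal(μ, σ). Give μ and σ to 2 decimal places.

μ = 113.32, σ = 35.19

The p-quantile of Normal(μ,σ) is μ + z_p·σ, with z_{0.14} = -1.08 and z_{0.63} = 0.3319.
Eliminate σ: μ = (z₂·x₁ − z₁·x₂)/(z₂ − z₁) = (0.3319·75.3 − (-1.08)·125)/1.412 = 113.32.
Then σ = (x₂ − x₁)/(z₂ − z₁) = (125 − 75.3)/1.412 = 35.19.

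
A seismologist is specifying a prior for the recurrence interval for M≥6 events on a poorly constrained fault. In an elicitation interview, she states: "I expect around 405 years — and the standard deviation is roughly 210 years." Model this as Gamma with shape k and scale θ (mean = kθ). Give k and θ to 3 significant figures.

k ≈ 3.72, θ ≈ 109

For Gamma(k, scale θ): mean = kθ, variance = kθ², so CV = 1/√k.
CV = SD/mean = 210/405 = 0.5185, hence k = 1/CV² = 3.72.
Then θ = mean/k = 405/3.72 = 109.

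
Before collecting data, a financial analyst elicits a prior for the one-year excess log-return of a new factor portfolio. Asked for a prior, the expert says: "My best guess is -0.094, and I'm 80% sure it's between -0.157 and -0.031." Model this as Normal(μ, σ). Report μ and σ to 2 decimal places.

A symmetric 80% interval runs μ ± z·σ with z = 1.282.
Half-width = 0.063, so σ = 0.063/1.282 = 0.05.
μ is the stated best guess, -0.09.

μ = -0.09, σ = 0.05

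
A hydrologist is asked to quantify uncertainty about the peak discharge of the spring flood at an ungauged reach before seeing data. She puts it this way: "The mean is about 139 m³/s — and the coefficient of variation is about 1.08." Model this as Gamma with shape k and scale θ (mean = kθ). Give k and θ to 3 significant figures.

k ≈ 0.857, θ ≈ 162

For Gamma(k, scale θ): mean = kθ, variance = kθ², so CV = 1/√k.
CV = 1.08, hence k = 1/CV² = 0.857.
Then θ = mean/k = 139/0.857 = 162.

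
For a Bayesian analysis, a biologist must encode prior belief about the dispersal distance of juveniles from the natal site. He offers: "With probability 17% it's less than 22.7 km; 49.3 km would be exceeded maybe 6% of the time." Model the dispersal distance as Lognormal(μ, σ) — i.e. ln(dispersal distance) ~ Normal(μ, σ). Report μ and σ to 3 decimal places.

μ ≈ 3.417, σ ≈ 0.309

If T ~ Lognormal(μ,σ) then ln T ~ Normal(μ,σ), so the p-quantile of ln T is μ + z_p·σ.
ln(22.7) = 3.122 and ln(49.3) = 3.898; z_{0.17} = -0.9542, z_{0.94} = 1.555.
σ = (3.898 − 3.122)/(1.555 − (-0.9542)) = 0.309.
μ = 3.122 − (-0.9542)·0.309 = 3.417.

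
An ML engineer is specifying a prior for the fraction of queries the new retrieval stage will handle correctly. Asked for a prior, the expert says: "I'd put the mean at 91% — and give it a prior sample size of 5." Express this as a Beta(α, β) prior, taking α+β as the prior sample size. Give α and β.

α = 4.55, β = 0.45

Under the effective-sample-size interpretation, Beta(α, β) has prior mean α/(α+β) and prior sample size α+β.
So α+β = 5 and α/(α+β) = 0.91, giving α = 0.91·5 = 4.55 and β = 5 − 4.55 = 0.45.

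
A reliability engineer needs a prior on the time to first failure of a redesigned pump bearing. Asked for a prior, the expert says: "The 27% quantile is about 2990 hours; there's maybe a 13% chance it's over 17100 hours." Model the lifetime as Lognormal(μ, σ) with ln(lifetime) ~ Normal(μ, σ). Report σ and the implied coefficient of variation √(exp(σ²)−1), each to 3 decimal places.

σ ≈ 1.003, CV ≈ 1.316

If T ~ Lognormal(μ,σ) then ln T ~ Normal(μ,σ), so the p-quantile of ln T is μ + z_p·σ.
ln(2990) = 8.003 and ln(17100) = 9.747; z_{0.27} = -0.6128, z_{0.87} = 1.126.
σ = (9.747 − 8.003)/(1.126 − (-0.6128)) = 1.003.
μ = 8.003 − (-0.6128)·1.003 = 8.617.
CV = √(exp(σ²)−1) = √(exp(1.0053)−1) = 1.316.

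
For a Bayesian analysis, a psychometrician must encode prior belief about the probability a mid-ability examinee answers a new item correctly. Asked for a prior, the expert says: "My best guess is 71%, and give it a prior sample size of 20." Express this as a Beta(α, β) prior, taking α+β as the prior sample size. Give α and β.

Under the effective-sample-size interpretation, Beta(α, β) has prior mean α/(α+β) and prior sample size α+β.
So α+β = 20 and α/(α+β) = 0.71, giving α = 0.71·20 = 14.2 and β = 20 − 14.2 = 5.8.

α = 14.2, β = 5.8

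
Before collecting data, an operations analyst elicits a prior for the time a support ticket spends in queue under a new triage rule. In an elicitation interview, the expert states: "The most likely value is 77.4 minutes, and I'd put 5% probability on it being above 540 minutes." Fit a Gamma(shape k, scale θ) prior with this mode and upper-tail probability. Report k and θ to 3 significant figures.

k ≈ 1.58, θ ≈ 134

Gamma(k,θ) with k>1 has mode (k−1)θ, so θ = 77.4/(k−1).
Need P(X < 540) = 0.95 with θ tied to k this way. Start at k = 2, θ = 77.4: P(X<540) ≈ 0.993.
Too high — lower k to spread out. Iterating converges to k ≈ 1.58.
Then θ = 77.4/(1.58−1) ≈ 134.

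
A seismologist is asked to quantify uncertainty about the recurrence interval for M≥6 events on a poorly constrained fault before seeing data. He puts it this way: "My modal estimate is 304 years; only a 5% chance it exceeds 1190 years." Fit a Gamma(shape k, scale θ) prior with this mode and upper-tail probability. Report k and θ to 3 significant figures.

k ≈ 2.36, θ ≈ 224

Gamma(k,θ) with k>1 has mode (k−1)θ, so θ = 304/(k−1).
Need P(X < 1190) = 0.95 with θ tied to k this way. Start at k = 2, θ = 304: P(X<1190) ≈ 0.902.
Too low — raise k to concentrate. Iterating converges to k ≈ 2.36.
Then θ = 304/(2.36−1) ≈ 224.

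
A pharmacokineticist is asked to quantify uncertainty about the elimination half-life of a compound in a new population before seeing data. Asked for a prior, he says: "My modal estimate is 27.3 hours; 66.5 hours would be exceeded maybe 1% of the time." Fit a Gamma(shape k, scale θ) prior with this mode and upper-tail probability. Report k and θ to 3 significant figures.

k ≈ 6.95, θ ≈ 4.58

Gamma(k,θ) with k>1 has mode (k−1)θ, so θ = 27.3/(k−1).
Need P(X < 66.5) = 0.99 with θ tied to k this way. Start at k = 2, θ = 27.3: P(X<66.5) ≈ 0.699.
Too low — raise k to concentrate. Iterating converges to k ≈ 6.95.
Then θ = 27.3/(6.95−1) ≈ 4.58.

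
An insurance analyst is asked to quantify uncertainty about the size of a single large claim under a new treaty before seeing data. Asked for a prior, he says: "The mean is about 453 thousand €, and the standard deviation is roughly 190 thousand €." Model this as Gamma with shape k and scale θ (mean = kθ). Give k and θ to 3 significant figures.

For Gamma(k, scale θ): mean = kθ, variance = kθ², so CV = 1/√k.
CV = SD/mean = 190/453 = 0.4194, hence k = 1/CV² = 5.68.
Then θ = mean/k = 453/5.68 = 79.7.

k ≈ 5.68, θ ≈ 79.7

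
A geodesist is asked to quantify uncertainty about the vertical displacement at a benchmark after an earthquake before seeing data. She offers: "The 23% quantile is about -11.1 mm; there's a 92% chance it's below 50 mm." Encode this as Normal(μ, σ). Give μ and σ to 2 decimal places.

The p-quantile of Normal(μ,σ) is μ + z_p·σ, with z_{0.23} = -0.7388 and z_{0.92} = 1.405.
Eliminate σ: μ = (z₂·x₁ − z₁·x₂)/(z₂ − z₁) = (1.405·-11.1 − (-0.7388)·50)/2.144 = 9.96.
Then σ = (x₂ − x₁)/(z₂ − z₁) = (50 − -11.1)/2.144 = 28.50.

μ = 9.96, σ = 28.50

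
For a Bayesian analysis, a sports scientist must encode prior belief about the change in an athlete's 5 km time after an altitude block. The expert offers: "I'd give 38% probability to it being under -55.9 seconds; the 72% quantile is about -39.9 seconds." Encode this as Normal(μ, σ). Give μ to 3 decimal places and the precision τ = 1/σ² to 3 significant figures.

μ = -50.398, τ = 0.00308

For Normal(μ,σ), the p-quantile is μ + z_p·σ. Here z_{0.38} = -0.3055, z_{0.72} = 0.5828.
So -55.9 = μ − 0.3055σ and -39.9 = μ + 0.5828σ.
Subtracting: σ = (-39.9 − -55.9)/(0.5828 − (-0.3055)) = 18.011.
Then μ = -55.9 − (-0.3055)·18.011 = -50.398.
Precision τ = 1/σ² = 1/18.01² = 0.00308.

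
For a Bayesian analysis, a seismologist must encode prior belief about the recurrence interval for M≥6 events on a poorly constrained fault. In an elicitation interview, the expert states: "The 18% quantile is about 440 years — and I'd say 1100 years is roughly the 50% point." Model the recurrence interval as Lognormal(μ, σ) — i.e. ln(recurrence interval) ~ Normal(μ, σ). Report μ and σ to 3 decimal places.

If T ~ Lognormal(μ,σ) then ln T ~ Normal(μ,σ), so the p-quantile of ln T is μ + z_p·σ.
ln(440) = 6.087 and ln(1100) = 7.003; z_{0.18} = -0.9154, z_{0.5} = 0.
σ = (7.003 − 6.087)/(0 − (-0.9154)) = 1.001.
μ = 6.087 − (-0.9154)·1.001 = 7.003.

μ ≈ 7.003, σ ≈ 1.001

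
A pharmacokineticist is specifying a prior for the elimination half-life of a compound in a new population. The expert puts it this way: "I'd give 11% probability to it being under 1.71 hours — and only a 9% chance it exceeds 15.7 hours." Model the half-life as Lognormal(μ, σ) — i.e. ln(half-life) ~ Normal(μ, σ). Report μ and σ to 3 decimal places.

μ ≈ 1.596, σ ≈ 0.864

If T ~ Lognormal(μ,σ) then ln T ~ Normal(μ,σ), so the p-quantile of ln T is μ + z_p·σ.
ln(1.71) = 0.5365 and ln(15.7) = 2.754; z_{0.11} = -1.227, z_{0.91} = 1.341.
σ = (2.754 − 0.5365)/(1.341 − (-1.227)) = 0.864.
μ = 0.5365 − (-1.227)·0.864 = 1.596.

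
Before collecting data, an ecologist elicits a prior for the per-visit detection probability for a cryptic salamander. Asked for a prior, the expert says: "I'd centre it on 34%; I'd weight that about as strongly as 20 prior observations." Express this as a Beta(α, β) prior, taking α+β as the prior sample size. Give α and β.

Under the effective-sample-size interpretation, Beta(α, β) has prior mean α/(α+β) and prior sample size α+β.
So α+β = 20 and α/(α+β) = 0.34, giving α = 0.34·20 = 6.8 and β = 20 − 6.8 = 13.2.

α = 6.8, β = 13.2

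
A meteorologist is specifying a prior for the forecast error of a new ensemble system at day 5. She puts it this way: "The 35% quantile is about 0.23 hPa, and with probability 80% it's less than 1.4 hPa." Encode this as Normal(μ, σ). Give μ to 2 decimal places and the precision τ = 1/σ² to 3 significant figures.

μ = 0.60, τ = 1.1

The p-quantile of Normal(μ,σ) is μ + z_p·σ, with z_{0.35} = -0.3853 and z_{0.8} = 0.8416.
Eliminate σ: μ = (z₂·x₁ − z₁·x₂)/(z₂ − z₁) = (0.8416·0.23 − (-0.3853)·1.4)/1.227 = 0.60.
Then σ = (x₂ − x₁)/(z₂ − z₁) = (1.4 − 0.23)/1.227 = 0.95.
Precision τ = 1/σ² = 1/0.9536² = 1.1.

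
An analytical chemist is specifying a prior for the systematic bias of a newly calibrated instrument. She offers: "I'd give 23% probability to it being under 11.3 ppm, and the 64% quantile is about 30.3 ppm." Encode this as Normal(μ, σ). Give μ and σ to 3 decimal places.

The p-quantile of Normal(μ,σ) is μ + z_p·σ, with z_{0.23} = -0.7388 and z_{0.64} = 0.3585.
Eliminate σ: μ = (z₂·x₁ − z₁·x₂)/(z₂ − z₁) = (0.3585·11.3 − (-0.7388)·30.3)/1.097 = 24.093.
Then σ = (x₂ − x₁)/(z₂ − z₁) = (30.3 − 11.3)/1.097 = 17.315.

μ = 24.093, σ = 17.315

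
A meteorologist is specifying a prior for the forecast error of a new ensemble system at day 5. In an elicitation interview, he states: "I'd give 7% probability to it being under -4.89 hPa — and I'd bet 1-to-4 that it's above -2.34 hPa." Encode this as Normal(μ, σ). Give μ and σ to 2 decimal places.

For Normal(μ,σ), the p-quantile is μ + z_p·σ. Here z_{0.07} = -1.476, z_{0.8} = 0.8416.
So -4.89 = μ − 1.476σ and -2.34 = μ + 0.8416σ.
Subtracting: σ = (-2.34 − -4.89)/(0.8416 − (-1.476)) = 1.10.
Then μ = -4.89 − (-1.476)·1.10 = -3.27.

μ = -3.27, σ = 1.10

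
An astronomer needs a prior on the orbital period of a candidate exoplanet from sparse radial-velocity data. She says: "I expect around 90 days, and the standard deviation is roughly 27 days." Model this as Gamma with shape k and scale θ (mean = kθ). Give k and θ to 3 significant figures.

For Gamma(k, scale θ): mean = kθ, variance = kθ², so CV = 1/√k.
CV = SD/mean = 27/90 = 0.3, hence k = 1/CV² = 11.1.
Then θ = mean/k = 90/11.1 = 8.1.

k ≈ 11.1, θ ≈ 8.1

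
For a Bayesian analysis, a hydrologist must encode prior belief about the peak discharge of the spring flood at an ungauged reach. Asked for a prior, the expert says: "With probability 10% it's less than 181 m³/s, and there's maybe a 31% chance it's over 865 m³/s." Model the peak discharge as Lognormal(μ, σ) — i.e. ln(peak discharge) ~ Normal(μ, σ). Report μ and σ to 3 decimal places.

μ ≈ 6.326, σ ≈ 0.880

If T ~ Lognormal(μ,σ) then ln T ~ Normal(μ,σ), so the p-quantile of ln T is μ + z_p·σ.
ln(181) = 5.198 and ln(865) = 6.763; z_{0.1} = -1.282, z_{0.69} = 0.4959.
σ = (6.763 − 5.198)/(0.4959 − (-1.282)) = 0.880.
μ = 5.198 − (-1.282)·0.880 = 6.326.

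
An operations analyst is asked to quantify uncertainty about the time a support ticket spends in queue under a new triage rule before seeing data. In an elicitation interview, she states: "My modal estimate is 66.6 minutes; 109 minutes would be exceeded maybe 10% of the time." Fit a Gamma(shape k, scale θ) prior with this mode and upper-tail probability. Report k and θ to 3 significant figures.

k ≈ 8.76, θ ≈ 8.58

Gamma(k,θ) with k>1 has mode (k−1)θ, so θ = 66.6/(k−1).
Need P(X < 109) = 0.9 with θ tied to k this way. Start at k = 2, θ = 66.6: P(X<109) ≈ 0.487.
Too low — raise k to concentrate. Iterating converges to k ≈ 8.76.
Then θ = 66.6/(8.76−1) ≈ 8.58.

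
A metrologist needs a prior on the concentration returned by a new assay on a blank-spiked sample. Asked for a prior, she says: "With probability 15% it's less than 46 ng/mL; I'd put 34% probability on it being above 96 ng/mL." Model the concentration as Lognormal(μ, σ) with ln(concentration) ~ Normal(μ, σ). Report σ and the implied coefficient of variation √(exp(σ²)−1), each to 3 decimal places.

If T ~ Lognormal(μ,σ) then ln T ~ Normal(μ,σ), so the p-quantile of ln T is μ + z_p·σ.
ln(46) = 3.829 and ln(96) = 4.564; z_{0.15} = -1.036, z_{0.66} = 0.4125.
σ = (4.564 − 3.829)/(0.4125 − (-1.036)) = 0.508.
μ = 3.829 − (-1.036)·0.508 = 4.355.
CV = √(exp(σ²)−1) = √(exp(0.2578)−1) = 0.542.

σ ≈ 0.508, CV ≈ 0.542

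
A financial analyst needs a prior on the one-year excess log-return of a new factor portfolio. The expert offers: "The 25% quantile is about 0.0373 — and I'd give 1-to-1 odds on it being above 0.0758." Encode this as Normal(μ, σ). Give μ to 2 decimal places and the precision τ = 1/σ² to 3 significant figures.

The p-quantile of Normal(μ,σ) is μ + z_p·σ, with z_{0.25} = -0.6745 and z_{0.5} = 0.
Eliminate σ: μ = (z₂·x₁ − z₁·x₂)/(z₂ − z₁) = (0·0.0373 − (-0.6745)·0.0758)/0.6745 = 0.08.
Then σ = (x₂ − x₁)/(z₂ − z₁) = (0.0758 − 0.0373)/0.6745 = 0.06.
Precision τ = 1/σ² = 1/0.05708² = 307.

μ = 0.08, τ = 307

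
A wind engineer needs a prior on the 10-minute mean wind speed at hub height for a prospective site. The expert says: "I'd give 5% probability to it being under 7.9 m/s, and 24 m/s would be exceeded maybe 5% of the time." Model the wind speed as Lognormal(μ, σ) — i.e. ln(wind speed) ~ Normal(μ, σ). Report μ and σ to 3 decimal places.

μ ≈ 2.622, σ ≈ 0.338

If T ~ Lognormal(μ,σ) then ln T ~ Normal(μ,σ), so the p-quantile of ln T is μ + z_p·σ.
ln(7.9) = 2.067 and ln(24) = 3.178; z_{0.05} = -1.645, z_{0.95} = 1.645.
σ = (3.178 − 2.067)/(1.645 − (-1.645)) = 0.338.
μ = 2.067 − (-1.645)·0.338 = 2.622.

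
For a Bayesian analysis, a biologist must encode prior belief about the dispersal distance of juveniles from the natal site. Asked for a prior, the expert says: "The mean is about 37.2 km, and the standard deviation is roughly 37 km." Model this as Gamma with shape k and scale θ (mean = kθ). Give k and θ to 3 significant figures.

k ≈ 1.01, θ ≈ 36.8

For Gamma(k, scale θ): mean = kθ, variance = kθ², so CV = 1/√k.
CV = SD/mean = 37/37.2 = 0.9946, hence k = 1/CV² = 1.01.
Then θ = mean/k = 37.2/1.01 = 36.8.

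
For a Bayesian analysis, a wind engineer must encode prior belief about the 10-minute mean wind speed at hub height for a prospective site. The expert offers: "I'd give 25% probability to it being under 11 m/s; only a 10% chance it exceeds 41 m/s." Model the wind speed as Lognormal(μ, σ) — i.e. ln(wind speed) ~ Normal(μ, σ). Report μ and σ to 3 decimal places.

μ ≈ 2.852, σ ≈ 0.673

If T ~ Lognormal(μ,σ) then ln T ~ Normal(μ,σ), so the p-quantile of ln T is μ + z_p·σ.
ln(11) = 2.398 and ln(41) = 3.714; z_{0.25} = -0.6745, z_{0.9} = 1.282.
σ = (3.714 − 2.398)/(1.282 − (-0.6745)) = 0.673.
μ = 2.398 − (-0.6745)·0.673 = 2.852.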